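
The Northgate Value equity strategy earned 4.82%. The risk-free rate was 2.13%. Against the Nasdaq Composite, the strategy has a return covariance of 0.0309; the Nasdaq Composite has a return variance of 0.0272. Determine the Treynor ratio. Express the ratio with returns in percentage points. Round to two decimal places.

2.37

β = Cov / Var = 0.0309 / 0.0272 = 1.1360
Treynor = (Rp − Rf) / β = (4.82% − 2.13%) / 1.1360 = 2.69 / 1.1360 = 2.3680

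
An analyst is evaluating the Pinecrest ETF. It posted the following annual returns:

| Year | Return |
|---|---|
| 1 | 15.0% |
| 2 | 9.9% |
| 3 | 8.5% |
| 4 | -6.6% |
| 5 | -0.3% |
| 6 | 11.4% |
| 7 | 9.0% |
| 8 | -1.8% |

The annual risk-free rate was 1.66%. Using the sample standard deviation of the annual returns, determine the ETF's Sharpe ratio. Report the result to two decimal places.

r̄ = (15 + 9.9 + 8.5 − 6.6 − 0.3 + 11.4 + 9 − 1.8) / 8 = 5.6375%
Sample σ = √[Σ(r − r̄)² / 7] = √[398.8588 / 7] = √56.9798 = 7.5485%
Sharpe = (r̄ − rf) / σ = (5.6375 − 1.66) / 7.5485 = 3.9775 / 7.5485 = 0.5269

0.53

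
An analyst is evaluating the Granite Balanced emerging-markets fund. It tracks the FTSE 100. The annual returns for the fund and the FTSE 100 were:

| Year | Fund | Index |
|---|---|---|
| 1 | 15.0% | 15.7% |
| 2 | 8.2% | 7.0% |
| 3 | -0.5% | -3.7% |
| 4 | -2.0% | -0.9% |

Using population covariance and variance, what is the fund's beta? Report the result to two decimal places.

r̄p = 5.1750%,  r̄m = 4.5250%
Cov = Σ(rp − r̄p)(rm − r̄m) / 4 = 50.7206
Var(rm) = Σ(rm − r̄m)² / 4 = 57.0219
β = Cov / Var = 50.7206 / 57.0219 = 0.8895

0.89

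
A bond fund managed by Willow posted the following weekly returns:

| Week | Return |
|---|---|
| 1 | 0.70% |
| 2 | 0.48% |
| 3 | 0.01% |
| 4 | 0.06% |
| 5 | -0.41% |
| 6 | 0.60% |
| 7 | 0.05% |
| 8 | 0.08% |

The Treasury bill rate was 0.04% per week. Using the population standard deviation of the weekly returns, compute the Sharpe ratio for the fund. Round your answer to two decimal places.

r̄ = (0.7 + 0.48 + 0.01 + 0.06 − 0.41 + 0.6 + 0.05 + 0.08) / 8 = 0.1963%
Population std dev = √[0.9530 / 8] = 0.3451%
Sharpe = (r̄ − rf) / σ = (0.1963 − 0.04) / 0.3451 = 0.1563 / 0.3451 = 0.4529

0.45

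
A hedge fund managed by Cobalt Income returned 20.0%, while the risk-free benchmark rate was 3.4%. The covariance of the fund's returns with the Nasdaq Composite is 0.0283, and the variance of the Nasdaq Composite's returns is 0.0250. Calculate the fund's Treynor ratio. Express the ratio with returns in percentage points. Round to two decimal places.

14.66

β = Cov / Var = 0.0283 / 0.0250 = 1.1320
Treynor = (Rp − Rf) / β = (20.0% − 3.4%) / 1.1320 = 16.60 / 1.1320 = 14.6643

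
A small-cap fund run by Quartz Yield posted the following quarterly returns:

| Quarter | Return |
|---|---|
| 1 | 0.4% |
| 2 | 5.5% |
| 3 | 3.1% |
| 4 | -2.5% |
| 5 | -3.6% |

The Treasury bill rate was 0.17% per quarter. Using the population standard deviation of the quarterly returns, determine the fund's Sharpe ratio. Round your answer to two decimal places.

r̄ = (0.4 + 5.5 + 3.1 − 2.5 − 3.6) / 5 = 0.5800%
Population σ = √[Σ(r − r̄)² / 5] = √[57.5480 / 5] = √11.5096 = 3.3926%
Sharpe = (r̄ − rf) / σ = (0.5800 − 0.17) / 3.3926 = 0.4100 / 3.3926 = 0.1209

0.12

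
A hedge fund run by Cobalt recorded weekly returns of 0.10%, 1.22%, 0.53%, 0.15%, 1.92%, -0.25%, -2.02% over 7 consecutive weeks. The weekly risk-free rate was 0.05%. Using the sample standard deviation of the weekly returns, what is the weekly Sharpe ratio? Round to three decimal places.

0.150

r̄ = (0.1 + 1.22 + 0.53 + 0.15 + 1.92 − 0.25 − 2.02) / 7 = 0.2357%
Sample σ = √[Σ(r − r̄)² / 6] = √[9.2422 / 6] = √1.5404 = 1.2411%
Sharpe = (r̄ − rf) / σ = (0.2357 − 0.05) / 1.2411 = 0.1857 / 1.2411 = 0.1496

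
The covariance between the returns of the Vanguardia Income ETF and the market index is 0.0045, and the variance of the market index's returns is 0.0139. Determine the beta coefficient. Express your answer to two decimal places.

0.32

β = Cov(Rp, Rm) / Var(Rm) = 0.0045 / 0.0139 = 0.3237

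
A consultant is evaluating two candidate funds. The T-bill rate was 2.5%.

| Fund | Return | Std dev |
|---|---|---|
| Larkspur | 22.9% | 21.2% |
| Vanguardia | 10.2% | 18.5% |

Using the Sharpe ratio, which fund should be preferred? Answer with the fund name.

Larkspur

Larkspur: Sharpe ratio = (22.9% − 2.5%) / 21.2% = 0.962
Vanguardia: Sharpe ratio = (10.2% − 2.5%) / 18.5% = 0.416
Highest: Larkspur (0.962).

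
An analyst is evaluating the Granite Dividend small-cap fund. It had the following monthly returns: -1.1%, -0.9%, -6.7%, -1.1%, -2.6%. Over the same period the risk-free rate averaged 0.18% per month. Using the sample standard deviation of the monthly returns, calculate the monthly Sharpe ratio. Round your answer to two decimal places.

-1.08

r̄ = (-1.1 − 0.9 − 6.7 − 1.1 − 2.6) / 5 = -2.4800%
Σ(r − r̄)² = 24.1280; sample σ = √(24.1280/4) = 2.4560%
Sharpe = (r̄ − rf) / σ = (-2.4800 − 0.18) / 2.4560 = -2.6600 / 2.4560 = -1.0831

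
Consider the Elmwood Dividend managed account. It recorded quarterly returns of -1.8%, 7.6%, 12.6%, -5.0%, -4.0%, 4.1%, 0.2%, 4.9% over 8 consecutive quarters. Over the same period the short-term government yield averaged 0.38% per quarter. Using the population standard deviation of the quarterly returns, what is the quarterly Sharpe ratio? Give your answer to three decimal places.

r̄ = (-1.8 + 7.6 + 12.6 − 5 − 4 + 4.1 + 0.2 + 4.9) / 8 = 18.60 / 8 = 2.3250%
Population std dev = √[258.3750 / 8] = 5.6830%
Sharpe = (r̄ − rf) / σ = (2.3250 − 0.38) / 5.6830 = 1.9450 / 5.6830 = 0.3422

0.342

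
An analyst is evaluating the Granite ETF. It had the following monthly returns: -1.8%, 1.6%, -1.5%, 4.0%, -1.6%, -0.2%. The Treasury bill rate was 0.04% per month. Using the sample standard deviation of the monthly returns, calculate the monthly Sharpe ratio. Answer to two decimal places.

μ = (-1.8 + 1.6 − 1.5 + 4 − 1.6 − 0.2) / 6 = 0.50 / 6 = 0.0833%
Σ(r − μ)² = (-1.8 − 0.0833)² + (1.6 − 0.0833)² + … = 26.6083
sample σ = √(26.6083 / 5) = √5.3217 = 2.3069%
Sharpe = (μ − rf) / σ = (0.0833 − 0.04) / 2.3069 = 0.0433 / 2.3069 = 0.0188

0.02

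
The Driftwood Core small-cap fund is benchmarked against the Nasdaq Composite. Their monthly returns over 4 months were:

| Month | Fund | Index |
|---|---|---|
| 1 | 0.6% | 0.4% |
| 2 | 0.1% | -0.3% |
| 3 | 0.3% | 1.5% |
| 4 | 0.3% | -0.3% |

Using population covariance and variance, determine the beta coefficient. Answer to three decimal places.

r̄p = 0.3250%,  r̄m = 0.3250%
Cov = Σ(rp − r̄p)(rm − r̄m) / 4 = 0.0369
Var(rm) = Σ(rm − r̄m)² / 4 = 0.5419
β = Cov / Var = 0.0369 / 0.5419 = 0.0681

0.068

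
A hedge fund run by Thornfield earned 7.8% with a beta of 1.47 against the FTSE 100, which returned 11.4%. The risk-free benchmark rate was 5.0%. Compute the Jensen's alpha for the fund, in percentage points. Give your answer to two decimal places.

CAPM expected return = Rf + β(Rm − Rf) = 5.0% + 1.47 × (11.4% − 5.0%) = 5 + 1.47 × 6.40 = 14.4080%
Jensen's α = Rp − E[R] = 7.8% − 14.4080% = -6.6080

-6.61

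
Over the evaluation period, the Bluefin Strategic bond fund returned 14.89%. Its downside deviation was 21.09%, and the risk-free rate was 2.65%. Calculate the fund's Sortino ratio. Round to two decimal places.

Sortino = (Rp − Rf) / σd = (14.89% − 2.65%) / 21.09% = 12.24% / 21.09% = 0.5804

0.58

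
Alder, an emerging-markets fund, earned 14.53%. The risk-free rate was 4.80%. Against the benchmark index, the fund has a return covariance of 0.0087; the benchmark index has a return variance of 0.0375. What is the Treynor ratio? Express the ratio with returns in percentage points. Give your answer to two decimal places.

41.94

β = Cov / Var = 0.0087 / 0.0375 = 0.2320
Treynor = (Rp − Rf) / β = (14.53% − 4.80%) / 0.2320 = 9.73 / 0.2320 = 41.9397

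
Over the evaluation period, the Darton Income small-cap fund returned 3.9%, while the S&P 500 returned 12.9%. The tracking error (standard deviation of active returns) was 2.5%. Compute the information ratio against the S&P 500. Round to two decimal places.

-3.60

IR = (Rp − Rb) / TE = (3.9% − 12.9%) / 2.5% = -9.00% / 2.5% = -3.6000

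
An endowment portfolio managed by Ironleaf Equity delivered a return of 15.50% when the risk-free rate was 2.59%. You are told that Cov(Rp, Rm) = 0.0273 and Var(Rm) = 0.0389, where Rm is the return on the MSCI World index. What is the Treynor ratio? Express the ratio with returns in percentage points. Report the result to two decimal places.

18.40

β = Cov / Var = 0.0273 / 0.0389 = 0.7018
Treynor = (Rp − Rf) / β = (15.50% − 2.59%) / 0.7018 = 12.91 / 0.7018 = 18.3956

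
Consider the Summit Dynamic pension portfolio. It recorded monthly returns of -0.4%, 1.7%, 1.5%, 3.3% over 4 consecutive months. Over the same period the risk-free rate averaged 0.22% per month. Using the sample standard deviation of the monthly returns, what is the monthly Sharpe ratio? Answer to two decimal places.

0.86

Mean return r̄ = 6.10 / 4 = 1.5250%
Σ(r − r̄)² = (-0.4 − 1.5250)² + (1.7 − 1.5250)² + (1.5 − 1.5250)² + … = 6.8875
sample σ = √(6.8875 / 3) = √2.2958 = 1.5152%
Sharpe = (r̄ − rf) / σ = (1.5250 − 0.22) / 1.5152 = 1.3050 / 1.5152 = 0.8613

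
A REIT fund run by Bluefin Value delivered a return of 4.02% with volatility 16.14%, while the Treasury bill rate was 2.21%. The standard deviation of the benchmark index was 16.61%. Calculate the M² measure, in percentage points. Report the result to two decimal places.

Sharpe = (Rp − Rf) / σp = (4.02% − 2.21%) / 16.14% = 0.1121
M² = Rf + Sharpe × σm = 2.21% + 0.1121 × 16.61% = 4.0720%

4.07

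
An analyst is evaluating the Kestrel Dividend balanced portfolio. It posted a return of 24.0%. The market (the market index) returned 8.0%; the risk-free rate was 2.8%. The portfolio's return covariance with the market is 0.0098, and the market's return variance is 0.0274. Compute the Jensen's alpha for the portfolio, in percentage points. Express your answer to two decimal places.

19.34

β = Cov / Var = 0.0098 / 0.0274 = 0.3577
E[R] = Rf + β(Rm − Rf) = 2.8% + 0.3577 × (8.0% − 2.8%) = 4.6600%
α = Rp − E[R] = 24.0% − 4.6600% = 19.3400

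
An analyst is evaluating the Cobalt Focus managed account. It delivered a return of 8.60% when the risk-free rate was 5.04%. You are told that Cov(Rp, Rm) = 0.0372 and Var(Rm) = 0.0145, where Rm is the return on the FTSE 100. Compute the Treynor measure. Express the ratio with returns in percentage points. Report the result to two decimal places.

β = Cov / Var = 0.0372 / 0.0145 = 2.5655
Treynor = (Rp − Rf) / β = (8.60% − 5.04%) / 2.5655 = 3.56 / 2.5655 = 1.3876

1.39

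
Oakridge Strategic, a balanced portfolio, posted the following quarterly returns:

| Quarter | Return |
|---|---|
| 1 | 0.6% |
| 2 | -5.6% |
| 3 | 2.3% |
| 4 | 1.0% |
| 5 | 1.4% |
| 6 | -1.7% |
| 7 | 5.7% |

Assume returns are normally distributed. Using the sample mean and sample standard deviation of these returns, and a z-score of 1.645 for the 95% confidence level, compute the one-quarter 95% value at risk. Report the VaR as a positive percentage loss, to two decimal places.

5.22

Mean return r̄ = 3.70 / 7 = 0.5286%
Sample std dev = √[73.3943 / 6] = 3.4975%
VaR = −(r̄ − z·σ) = −(0.5286 − 1.645 × 3.4975) = −(-5.2248) = 5.2248%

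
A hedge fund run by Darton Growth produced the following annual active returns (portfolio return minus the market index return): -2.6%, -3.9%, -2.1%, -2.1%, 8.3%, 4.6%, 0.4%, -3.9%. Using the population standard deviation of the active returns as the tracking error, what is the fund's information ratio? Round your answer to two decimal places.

-0.04

r̄ = (-2.6 − 3.9 − 2.1 − 2.1 + 8.3 + 4.6 + 0.4 − 3.9) / 8 = -0.1625%
Population std dev = √[135.9988 / 8] = 4.1231%
IR = r̄ / tracking error = -0.1625 / 4.1231 = -0.0394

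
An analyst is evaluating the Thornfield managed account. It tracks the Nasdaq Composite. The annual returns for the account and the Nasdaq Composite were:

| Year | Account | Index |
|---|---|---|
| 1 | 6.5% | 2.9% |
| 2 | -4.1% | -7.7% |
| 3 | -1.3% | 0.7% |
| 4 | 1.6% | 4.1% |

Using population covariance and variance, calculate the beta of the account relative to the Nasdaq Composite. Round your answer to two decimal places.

r̄p = 0.6750%,  r̄m = 0.0000%
Cov = Σ(rp − r̄p)(rm − r̄m) / 4 = 14.0175
Var(rm) = Σ(rm − r̄m)² / 4 = 21.2500
β = Cov / Var = 14.0175 / 21.2500 = 0.6596

0.66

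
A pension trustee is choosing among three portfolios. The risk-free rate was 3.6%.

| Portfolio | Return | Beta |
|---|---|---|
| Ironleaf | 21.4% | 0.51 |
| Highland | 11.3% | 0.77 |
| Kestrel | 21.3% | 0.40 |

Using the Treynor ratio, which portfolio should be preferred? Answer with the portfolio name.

Kestrel

Ironleaf: Treynor = (21.4% − 3.6%) / 0.51 = 34.902
Highland: Treynor = (11.3% − 3.6%) / 0.77 = 10.000
Kestrel: Treynor = (21.3% − 3.6%) / 0.40 = 44.250
Highest: Kestrel (44.250).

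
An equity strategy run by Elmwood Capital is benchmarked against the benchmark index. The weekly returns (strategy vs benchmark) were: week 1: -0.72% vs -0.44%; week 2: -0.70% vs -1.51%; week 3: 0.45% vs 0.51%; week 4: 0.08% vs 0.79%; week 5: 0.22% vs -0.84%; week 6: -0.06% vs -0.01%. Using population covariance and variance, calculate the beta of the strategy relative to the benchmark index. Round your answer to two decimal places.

r̄p = -0.1217%,  r̄m = -0.2500%
Cov = Σ(rp − r̄p)(rm − r̄m) / 6 = 0.2166
Var(rm) = Σ(rm − r̄m)² / 6 = 0.6148
β = Cov / Var = 0.2166 / 0.6148 = 0.3523

0.35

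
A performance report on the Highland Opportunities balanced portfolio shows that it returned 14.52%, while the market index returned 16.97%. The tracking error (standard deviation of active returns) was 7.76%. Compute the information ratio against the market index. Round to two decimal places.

-0.32

IR = (Rp − Rb) / TE = (14.52% − 16.97%) / 7.76% = -2.45% / 7.76% = -0.3157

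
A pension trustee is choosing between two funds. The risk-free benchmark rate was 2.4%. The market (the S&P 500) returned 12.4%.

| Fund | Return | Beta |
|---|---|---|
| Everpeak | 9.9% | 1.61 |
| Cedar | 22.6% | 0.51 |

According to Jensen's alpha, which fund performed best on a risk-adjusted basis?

Everpeak: α = 9.9% − [2.4% + 1.61 × (12.4% − 2.4%)] = -8.600
Cedar: α = 22.6% − [2.4% + 0.51 × (12.4% − 2.4%)] = 15.100
Highest: Cedar (15.100).

Cedar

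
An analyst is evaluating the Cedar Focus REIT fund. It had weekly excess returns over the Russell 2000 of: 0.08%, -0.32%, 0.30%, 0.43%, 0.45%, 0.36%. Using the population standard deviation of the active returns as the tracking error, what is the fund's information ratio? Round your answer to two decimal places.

0.81

r̄ = (0.08 − 0.32 + 0.3 + 0.43 + 0.45 + 0.36) / 6 = 0.2167%
Σ(r − r̄)² = (0.08 − 0.2167)² + (-0.32 − 0.2167)² + … = 0.4341
population σ = √(0.4341 / 6) = √0.0724 = 0.2691%
IR = r̄ / tracking error = 0.2167 / 0.2691 = 0.8053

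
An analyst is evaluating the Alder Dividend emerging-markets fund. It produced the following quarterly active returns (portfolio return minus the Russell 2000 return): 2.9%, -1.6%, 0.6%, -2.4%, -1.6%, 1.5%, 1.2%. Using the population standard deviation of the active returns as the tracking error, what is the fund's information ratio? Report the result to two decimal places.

0.05

Mean return r̄ = 0.60 / 7 = 0.0857%
Σ(r − r̄)² = (2.9 − 0.0857)² + (-1.6 − 0.0857)² + (0.6 − 0.0857)² + … = 23.2886
population σ = √(23.2886 / 7) = √3.3269 = 1.8240%
IR = r̄ / tracking error = 0.0857 / 1.8240 = 0.0470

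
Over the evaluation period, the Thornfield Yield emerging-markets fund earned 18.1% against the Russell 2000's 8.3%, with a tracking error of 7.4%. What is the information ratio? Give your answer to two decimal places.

IR = (Rp − Rb) / TE = (18.1% − 8.3%) / 7.4% = 9.80% / 7.4% = 1.3243

1.32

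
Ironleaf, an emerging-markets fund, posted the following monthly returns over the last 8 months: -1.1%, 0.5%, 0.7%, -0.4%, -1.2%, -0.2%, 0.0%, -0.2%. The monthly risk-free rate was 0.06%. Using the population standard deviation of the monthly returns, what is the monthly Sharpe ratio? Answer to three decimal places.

-0.472

Mean return r̄ = -1.90 / 8 = -0.2375%
Population σ = √[Σ(r − r̄)² / 8] = √[3.1788 / 8] = √0.3974 = 0.6304%
Sharpe = (r̄ − rf) / σ = (-0.2375 − 0.06) / 0.6304 = -0.2975 / 0.6304 = -0.4719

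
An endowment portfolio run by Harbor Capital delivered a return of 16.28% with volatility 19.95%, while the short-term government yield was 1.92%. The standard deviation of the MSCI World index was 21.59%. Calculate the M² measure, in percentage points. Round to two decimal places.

Sharpe = (Rp − Rf) / σp = (16.28% − 1.92%) / 19.95% = 0.7198
M² = Rf + Sharpe × σm = 1.92% + 0.7198 × 21.59% = 17.4605%

17.46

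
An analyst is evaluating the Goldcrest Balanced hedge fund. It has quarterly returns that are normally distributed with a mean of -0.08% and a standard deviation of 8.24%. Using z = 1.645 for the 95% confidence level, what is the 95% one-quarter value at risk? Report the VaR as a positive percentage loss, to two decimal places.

VaR (as % loss) = −(μ − z·σ) = −(-0.08% − 1.645 × 8.24%) = −(-13.6348%) = 13.6348%

13.63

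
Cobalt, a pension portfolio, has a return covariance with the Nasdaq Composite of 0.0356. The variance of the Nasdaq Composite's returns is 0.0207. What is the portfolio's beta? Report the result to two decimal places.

1.72

β = Cov(Rp, Rm) / Var(Rm) = 0.0356 / 0.0207 = 1.7198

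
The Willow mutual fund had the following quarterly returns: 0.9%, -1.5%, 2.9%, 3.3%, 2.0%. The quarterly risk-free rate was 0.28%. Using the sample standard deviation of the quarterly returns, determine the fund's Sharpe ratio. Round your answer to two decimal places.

Mean return r̄ = 7.60 / 5 = 1.5200%
Σ(r − r̄)² = (0.9 − 1.5200)² + (-1.5 − 1.5200)² + … = 14.8080
sample σ = √(14.8080 / 4) = √3.7020 = 1.9241%
Sharpe = (r̄ − rf) / σ = (1.5200 − 0.28) / 1.9241 = 1.2400 / 1.9241 = 0.6445

0.64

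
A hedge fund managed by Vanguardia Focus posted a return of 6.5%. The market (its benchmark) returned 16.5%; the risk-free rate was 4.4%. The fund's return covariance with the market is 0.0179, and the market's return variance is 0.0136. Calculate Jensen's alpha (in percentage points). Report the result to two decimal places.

-13.83

β = Cov / Var = 0.0179 / 0.0136 = 1.3162
E[R] = Rf + β(Rm − Rf) = 4.4% + 1.3162 × (16.5% − 4.4%) = 20.3260%
α = Rp − E[R] = 6.5% − 20.3260% = -13.8260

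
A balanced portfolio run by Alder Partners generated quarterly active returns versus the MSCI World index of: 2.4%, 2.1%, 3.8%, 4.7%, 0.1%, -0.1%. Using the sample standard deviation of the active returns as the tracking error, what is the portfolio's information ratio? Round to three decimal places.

1.125

r̄ = (2.4 + 2.1 + 3.8 + 4.7 + 0.1 − 0.1) / 6 = 13.00 / 6 = 2.1667%
Sample σ = √[Σ(r − r̄)² / 5] = √[18.5533 / 5] = √3.7107 = 1.9263%
IR = r̄ / tracking error = 2.1667 / 1.9263 = 1.1248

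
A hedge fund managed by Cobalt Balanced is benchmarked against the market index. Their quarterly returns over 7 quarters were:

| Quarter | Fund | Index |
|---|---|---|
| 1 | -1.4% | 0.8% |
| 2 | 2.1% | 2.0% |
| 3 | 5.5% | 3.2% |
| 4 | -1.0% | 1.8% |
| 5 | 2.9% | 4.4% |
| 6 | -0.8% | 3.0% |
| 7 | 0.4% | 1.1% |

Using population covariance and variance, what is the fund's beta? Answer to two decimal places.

r̄p = 1.1000%,  r̄m = 2.3286%
Cov = Σ(rp − r̄p)(rm − r̄m) / 7 = 1.6786
Var(rm) = Σ(rm − r̄m)² / 7 = 1.3906
β = Cov / Var = 1.6786 / 1.3906 = 1.2071

1.21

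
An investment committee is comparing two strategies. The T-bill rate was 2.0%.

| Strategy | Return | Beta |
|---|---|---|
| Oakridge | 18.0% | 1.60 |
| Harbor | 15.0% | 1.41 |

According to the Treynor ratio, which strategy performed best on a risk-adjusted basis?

Oakridge: Treynor = (18.0% − 2.0%) / 1.60 = 10.000
Harbor: Treynor = (15.0% − 2.0%) / 1.41 = 9.220
Highest: Oakridge (10.000).

Oakridge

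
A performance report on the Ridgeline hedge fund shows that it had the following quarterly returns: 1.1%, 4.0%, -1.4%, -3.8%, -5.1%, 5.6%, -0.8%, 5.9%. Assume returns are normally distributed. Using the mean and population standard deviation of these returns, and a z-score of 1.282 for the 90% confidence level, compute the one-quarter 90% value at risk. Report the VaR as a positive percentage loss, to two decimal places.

Mean return r̄ = 5.50 / 8 = 0.6875%
Σ(r − r̄)² = (1.1 − 0.6875)² + (4 − 0.6875)² + (-1.4 − 0.6875)² + … = 122.6488
population σ = √(122.6488 / 8) = √15.3311 = 3.9155%
VaR = −(r̄ − z·σ) = −(0.6875 − 1.282 × 3.9155) = −(-4.3322) = 4.3322%

4.33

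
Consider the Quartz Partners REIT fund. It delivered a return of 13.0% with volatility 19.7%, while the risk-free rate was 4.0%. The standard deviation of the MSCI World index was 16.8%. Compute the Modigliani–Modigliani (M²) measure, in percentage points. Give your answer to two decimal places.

11.68

Sharpe = (Rp − Rf) / σp = (13.0% − 4.0%) / 19.7% = 0.4569
M² = Rf + Sharpe × σm = 4.0% + 0.4569 × 16.8% = 11.6759%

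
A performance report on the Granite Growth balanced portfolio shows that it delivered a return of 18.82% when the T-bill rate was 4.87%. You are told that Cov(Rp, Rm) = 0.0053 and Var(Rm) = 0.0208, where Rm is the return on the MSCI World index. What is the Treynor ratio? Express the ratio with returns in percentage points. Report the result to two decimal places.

54.75

β = Cov / Var = 0.0053 / 0.0208 = 0.2548
Treynor = (Rp − Rf) / β = (18.82% − 4.87%) / 0.2548 = 13.95 / 0.2548 = 54.7488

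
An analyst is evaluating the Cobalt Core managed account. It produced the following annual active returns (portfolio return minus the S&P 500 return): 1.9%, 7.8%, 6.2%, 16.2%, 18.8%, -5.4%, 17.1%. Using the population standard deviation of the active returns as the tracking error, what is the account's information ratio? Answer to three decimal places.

Mean return r̄ = 62.60 / 7 = 8.9429%
Σ(r − r̄)² = (1.9 − 8.9429)² + (7.8 − 8.9429)² + (6.2 − 8.9429)² + … = 480.5171
σ = √[480.5171 / 7] = 8.2852%
IR = r̄ / tracking error = 8.9429 / 8.2852 = 1.0794

1.079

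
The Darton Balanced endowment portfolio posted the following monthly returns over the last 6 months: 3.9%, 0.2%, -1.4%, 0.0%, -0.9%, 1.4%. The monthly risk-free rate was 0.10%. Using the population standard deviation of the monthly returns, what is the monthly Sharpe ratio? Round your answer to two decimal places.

μ = (3.9 + 0.2 − 1.4 + 0 − 0.9 + 1.4) / 6 = 0.5333%
Σ(r − μ)² = (3.9 − 0.5333)² + (0.2 − 0.5333)² + … = 18.2733
σ = √[18.2733 / 6] = 1.7452%
Sharpe = (μ − rf) / σ = (0.5333 − 0.1) / 1.7452 = 0.4333 / 1.7452 = 0.2483

0.25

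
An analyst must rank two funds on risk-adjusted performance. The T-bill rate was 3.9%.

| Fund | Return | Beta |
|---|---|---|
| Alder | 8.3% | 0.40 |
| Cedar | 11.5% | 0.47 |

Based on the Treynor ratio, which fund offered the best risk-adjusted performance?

Alder: Treynor = (8.3% − 3.9%) / 0.40 = 11.000
Cedar: Treynor = (11.5% − 3.9%) / 0.47 = 16.170
Highest: Cedar (16.170).

Cedar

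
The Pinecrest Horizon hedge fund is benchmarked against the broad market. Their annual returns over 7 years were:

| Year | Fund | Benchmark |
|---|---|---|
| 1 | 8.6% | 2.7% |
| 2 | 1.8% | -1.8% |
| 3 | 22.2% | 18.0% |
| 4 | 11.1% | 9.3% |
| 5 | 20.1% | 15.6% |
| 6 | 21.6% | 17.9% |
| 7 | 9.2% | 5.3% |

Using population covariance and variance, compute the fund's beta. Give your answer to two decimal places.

0.99

r̄p = 13.5143%,  r̄m = 9.5714%
Cov = Σ(rp − r̄p)(rm − r̄m) / 7 = 52.3304
Var(rm) = Σ(rm − r̄m)² / 7 = 53.0849
β = Cov / Var = 52.3304 / 53.0849 = 0.9858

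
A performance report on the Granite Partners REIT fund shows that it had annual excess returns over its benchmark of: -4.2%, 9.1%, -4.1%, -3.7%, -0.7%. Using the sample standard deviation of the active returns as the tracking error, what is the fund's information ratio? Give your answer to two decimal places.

Mean return r̄ = -3.60 / 5 = -0.7200%
Sample std dev = √[128.8480 / 4] = 5.6756%
IR = r̄ / tracking error = -0.7200 / 5.6756 = -0.1269

-0.13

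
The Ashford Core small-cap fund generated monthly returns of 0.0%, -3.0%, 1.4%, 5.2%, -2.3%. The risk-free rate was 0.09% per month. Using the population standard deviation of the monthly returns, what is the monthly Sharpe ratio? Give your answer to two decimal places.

0.06

r̄ = (0 − 3 + 1.4 + 5.2 − 2.3) / 5 = 1.30 / 5 = 0.2600%
Σ(r − r̄)² = (0 − 0.2600)² + (-3 − 0.2600)² + (1.4 − 0.2600)² + … = 42.9520
population σ = √(42.9520 / 5) = √8.5904 = 2.9309%
Sharpe = (r̄ − rf) / σ = (0.2600 − 0.09) / 2.9309 = 0.1700 / 2.9309 = 0.0580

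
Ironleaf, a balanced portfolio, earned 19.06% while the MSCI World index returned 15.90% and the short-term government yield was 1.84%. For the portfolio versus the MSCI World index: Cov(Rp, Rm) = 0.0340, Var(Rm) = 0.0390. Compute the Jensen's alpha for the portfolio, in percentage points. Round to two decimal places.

4.96

β = Cov / Var = 0.0340 / 0.0390 = 0.8718
E[R] = Rf + β(Rm − Rf) = 1.84% + 0.8718 × (15.90% − 1.84%) = 14.0975%
α = Rp − E[R] = 19.06% − 14.0975% = 4.9625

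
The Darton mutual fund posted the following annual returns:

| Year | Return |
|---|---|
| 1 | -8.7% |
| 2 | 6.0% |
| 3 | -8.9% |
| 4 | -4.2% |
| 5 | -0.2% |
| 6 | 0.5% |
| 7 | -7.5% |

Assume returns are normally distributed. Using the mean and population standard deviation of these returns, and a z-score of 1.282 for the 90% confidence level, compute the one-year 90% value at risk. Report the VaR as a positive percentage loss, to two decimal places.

μ = (-8.7 + 6 − 8.9 − 4.2 − 0.2 + 0.5 − 7.5) / 7 = -3.2857%
Σ(r − μ)² = (-8.7 − (-3.2857))² + (6 − (-3.2857))² + (-8.9 − (-3.2857))² + … = 189.5086
σ = √[189.5086 / 7] = 5.2031%
VaR = −(μ − z·σ) = −(-3.2857 − 1.282 × 5.2031) = −(-9.9561) = 9.9561%

9.96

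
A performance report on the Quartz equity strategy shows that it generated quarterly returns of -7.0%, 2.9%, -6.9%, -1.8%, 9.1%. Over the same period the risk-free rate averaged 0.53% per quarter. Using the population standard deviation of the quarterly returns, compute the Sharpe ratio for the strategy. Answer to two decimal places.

r̄ = (-7 + 2.9 − 6.9 − 1.8 + 9.1) / 5 = -0.7400%
Population σ = √[Σ(r − r̄)² / 5] = √[188.3320 / 5] = √37.6664 = 6.1373%
Sharpe = (r̄ − rf) / σ = (-0.7400 − 0.53) / 6.1373 = -1.2700 / 6.1373 = -0.2069

-0.21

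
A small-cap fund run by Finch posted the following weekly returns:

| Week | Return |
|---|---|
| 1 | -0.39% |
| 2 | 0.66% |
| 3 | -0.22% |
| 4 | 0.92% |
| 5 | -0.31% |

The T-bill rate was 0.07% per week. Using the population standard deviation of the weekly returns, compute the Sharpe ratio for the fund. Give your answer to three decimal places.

Mean return r̄ = 0.660 / 5 = 0.1320%
Σ(r − r̄)² = (-0.39 − 0.1320)² + (0.66 − 0.1320)² + … = 1.4915
population σ = √(1.4915 / 5) = √0.2983 = 0.5462%
Sharpe = (r̄ − rf) / σ = (0.1320 − 0.07) / 0.5462 = 0.0620 / 0.5462 = 0.1135

0.114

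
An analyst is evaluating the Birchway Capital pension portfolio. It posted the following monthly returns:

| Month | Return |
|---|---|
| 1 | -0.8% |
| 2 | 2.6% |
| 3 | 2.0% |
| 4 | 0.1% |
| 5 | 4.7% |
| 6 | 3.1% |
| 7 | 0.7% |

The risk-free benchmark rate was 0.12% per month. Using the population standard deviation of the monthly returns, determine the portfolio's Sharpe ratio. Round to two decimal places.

0.94

Mean return r̄ = 12.40 / 7 = 1.7714%
Σ(r − r̄)² = (-0.8 − 1.7714)² + (2.6 − 1.7714)² + (2 − 1.7714)² + … = 21.6343
population σ = √(21.6343 / 7) = √3.0906 = 1.7580%
Sharpe = (r̄ − rf) / σ = (1.7714 − 0.12) / 1.7580 = 1.6514 / 1.7580 = 0.9394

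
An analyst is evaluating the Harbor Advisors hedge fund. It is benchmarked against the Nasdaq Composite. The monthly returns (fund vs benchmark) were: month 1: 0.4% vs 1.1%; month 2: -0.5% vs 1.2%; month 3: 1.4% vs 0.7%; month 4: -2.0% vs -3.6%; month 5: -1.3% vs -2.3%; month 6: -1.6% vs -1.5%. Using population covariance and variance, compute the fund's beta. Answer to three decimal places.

r̄p = -0.6000%,  r̄m = -0.7333%
Cov = Σ(rp − r̄p)(rm − r̄m) / 6 = 1.7950
Var(rm) = Σ(rm − r̄m)² / 6 = 3.4022
β = Cov / Var = 1.7950 / 3.4022 = 0.5276

0.528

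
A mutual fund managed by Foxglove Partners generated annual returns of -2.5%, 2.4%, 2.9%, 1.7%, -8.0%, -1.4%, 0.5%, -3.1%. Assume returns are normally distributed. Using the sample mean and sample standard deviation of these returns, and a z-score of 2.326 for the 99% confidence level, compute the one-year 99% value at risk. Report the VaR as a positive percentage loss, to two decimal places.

9.37

r̄ = (-2.5 + 2.4 + 2.9 + 1.7 − 8 − 1.4 + 0.5 − 3.1) / 8 = -0.9375%
Σ(r − r̄)² = (-2.5 − (-0.9375))² + (2.4 − (-0.9375))² + … = 92.0988
σ = √[92.0988 / 7] = 3.6273%
VaR = −(r̄ − z·σ) = −(-0.9375 − 2.326 × 3.6273) = −(-9.3746) = 9.3746%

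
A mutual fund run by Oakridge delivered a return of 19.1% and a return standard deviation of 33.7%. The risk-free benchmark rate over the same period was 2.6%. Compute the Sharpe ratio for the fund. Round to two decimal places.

0.49

Sharpe = (Rp − Rf) / σp = (19.1% − 2.6%) / 33.7% = 16.50% / 33.7% = 0.4896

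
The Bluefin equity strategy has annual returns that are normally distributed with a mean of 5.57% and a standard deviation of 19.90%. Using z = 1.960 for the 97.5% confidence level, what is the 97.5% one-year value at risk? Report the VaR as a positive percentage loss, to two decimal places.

33.43

VaR (as % loss) = −(μ − z·σ) = −(5.57% − 1.960 × 19.90%) = −(-33.4340%) = 33.4340%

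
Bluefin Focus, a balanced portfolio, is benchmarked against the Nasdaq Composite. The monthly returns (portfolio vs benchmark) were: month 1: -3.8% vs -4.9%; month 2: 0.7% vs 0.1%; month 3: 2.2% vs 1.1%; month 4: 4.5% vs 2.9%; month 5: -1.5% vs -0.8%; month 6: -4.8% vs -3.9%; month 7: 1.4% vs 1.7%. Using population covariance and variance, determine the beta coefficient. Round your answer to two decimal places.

r̄p = -0.1857%,  r̄m = -0.5429%
Cov = Σ(rp − r̄p)(rm − r̄m) / 7 = 7.9649
Var(rm) = Σ(rm − r̄m)² / 7 = 7.1882
β = Cov / Var = 7.9649 / 7.1882 = 1.1081

1.11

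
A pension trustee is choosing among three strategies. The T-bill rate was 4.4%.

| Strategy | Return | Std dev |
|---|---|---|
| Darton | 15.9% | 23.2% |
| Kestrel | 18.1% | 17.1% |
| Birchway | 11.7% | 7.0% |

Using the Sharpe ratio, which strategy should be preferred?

Darton: Sharpe ratio = (15.9% − 4.4%) / 23.2% = 0.496
Kestrel: Sharpe ratio = (18.1% − 4.4%) / 17.1% = 0.801
Birchway: Sharpe ratio = (11.7% − 4.4%) / 7.0% = 1.043
Highest: Birchway (1.043).

Birchway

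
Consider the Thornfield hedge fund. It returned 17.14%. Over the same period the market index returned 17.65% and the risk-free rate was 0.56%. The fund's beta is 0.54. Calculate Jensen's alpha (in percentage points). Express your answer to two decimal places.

CAPM expected return = Rf + β(Rm − Rf) = 0.56% + 0.54 × (17.65% − 0.56%) = 0.56 + 0.54 × 17.09 = 9.7886%
Jensen's α = Rp − E[R] = 17.14% − 9.7886% = 7.3514

7.35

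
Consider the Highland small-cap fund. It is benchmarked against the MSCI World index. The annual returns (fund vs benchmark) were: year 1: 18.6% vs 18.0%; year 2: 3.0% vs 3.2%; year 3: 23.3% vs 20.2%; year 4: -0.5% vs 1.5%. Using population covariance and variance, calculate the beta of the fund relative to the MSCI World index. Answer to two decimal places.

r̄p = 11.1000%,  r̄m = 10.7250%
Cov = Σ(rp − r̄p)(rm − r̄m) / 4 = 84.5300
Var(rm) = Σ(rm − r̄m)² / 4 = 71.1069
β = Cov / Var = 84.5300 / 71.1069 = 1.1888

1.19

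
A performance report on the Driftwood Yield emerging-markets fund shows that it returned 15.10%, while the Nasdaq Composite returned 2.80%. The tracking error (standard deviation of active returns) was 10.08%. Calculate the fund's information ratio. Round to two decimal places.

1.22

IR = (Rp − Rb) / TE = (15.10% − 2.80%) / 10.08% = 12.30% / 10.08% = 1.2202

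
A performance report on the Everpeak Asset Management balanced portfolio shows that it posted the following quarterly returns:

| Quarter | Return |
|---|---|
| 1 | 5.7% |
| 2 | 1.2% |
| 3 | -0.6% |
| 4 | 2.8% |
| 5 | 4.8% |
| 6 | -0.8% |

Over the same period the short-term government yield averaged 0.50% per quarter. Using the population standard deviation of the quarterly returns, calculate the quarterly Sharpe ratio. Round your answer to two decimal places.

r̄ = (5.7 + 1.2 − 0.6 + 2.8 + 4.8 − 0.8) / 6 = 13.10 / 6 = 2.1833%
Σ(r − r̄)² = (5.7 − 2.1833)² + (1.2 − 2.1833)² + (-0.6 − 2.1833)² + … = 37.2083
σ = √[37.2083 / 6] = 2.4903%
Sharpe = (r̄ − rf) / σ = (2.1833 − 0.5) / 2.4903 = 1.6833 / 2.4903 = 0.6759

0.68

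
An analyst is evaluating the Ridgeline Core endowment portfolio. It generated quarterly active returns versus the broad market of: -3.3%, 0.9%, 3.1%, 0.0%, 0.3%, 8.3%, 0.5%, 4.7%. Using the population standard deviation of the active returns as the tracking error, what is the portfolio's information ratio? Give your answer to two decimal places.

0.55

r̄ = (-3.3 + 0.9 + 3.1 + 0 + 0.3 + 8.3 + 0.5 + 4.7) / 8 = 1.8125%
Population σ = √[Σ(r − r̄)² / 8] = √[86.3488 / 8] = √10.7936 = 3.2854%
IR = r̄ / tracking error = 1.8125 / 3.2854 = 0.5517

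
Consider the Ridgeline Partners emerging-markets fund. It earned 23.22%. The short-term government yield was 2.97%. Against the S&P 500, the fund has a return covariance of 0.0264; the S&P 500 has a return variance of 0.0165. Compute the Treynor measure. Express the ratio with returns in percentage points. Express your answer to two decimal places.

β = Cov / Var = 0.0264 / 0.0165 = 1.6000
Treynor = (Rp − Rf) / β = (23.22% − 2.97%) / 1.6000 = 20.25 / 1.6000 = 12.6563

12.66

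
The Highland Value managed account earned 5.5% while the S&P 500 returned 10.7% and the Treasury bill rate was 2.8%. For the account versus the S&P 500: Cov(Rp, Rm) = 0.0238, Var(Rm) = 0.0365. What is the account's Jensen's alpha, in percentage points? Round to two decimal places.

β = Cov / Var = 0.0238 / 0.0365 = 0.6521
E[R] = Rf + β(Rm − Rf) = 2.8% + 0.6521 × (10.7% − 2.8%) = 7.9516%
α = Rp − E[R] = 5.5% − 7.9516% = -2.4516

-2.45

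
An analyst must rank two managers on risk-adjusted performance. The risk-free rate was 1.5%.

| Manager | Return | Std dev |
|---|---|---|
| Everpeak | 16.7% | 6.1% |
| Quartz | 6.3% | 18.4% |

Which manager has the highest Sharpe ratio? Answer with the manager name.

Everpeak

Everpeak: Sharpe ratio = (16.7% − 1.5%) / 6.1% = 2.492
Quartz: Sharpe ratio = (6.3% − 1.5%) / 18.4% = 0.261
Highest: Everpeak (2.492).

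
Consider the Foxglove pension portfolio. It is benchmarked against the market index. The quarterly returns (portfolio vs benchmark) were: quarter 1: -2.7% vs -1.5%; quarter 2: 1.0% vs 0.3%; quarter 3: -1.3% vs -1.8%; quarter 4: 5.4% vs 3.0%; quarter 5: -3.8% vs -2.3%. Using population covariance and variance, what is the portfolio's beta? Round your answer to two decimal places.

r̄p = -0.2800%,  r̄m = -0.4600%
Cov = Σ(rp − r̄p)(rm − r̄m) / 5 = 6.1972
Var(rm) = Σ(rm − r̄m)² / 5 = 3.7624
β = Cov / Var = 6.1972 / 3.7624 = 1.6471

1.65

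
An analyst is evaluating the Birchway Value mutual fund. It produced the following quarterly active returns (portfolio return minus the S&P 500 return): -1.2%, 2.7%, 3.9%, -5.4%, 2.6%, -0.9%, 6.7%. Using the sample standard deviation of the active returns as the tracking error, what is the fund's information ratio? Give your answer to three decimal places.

Mean return r̄ = 8.40 / 7 = 1.2000%
Σ(r − r̄)² = (-1.2 − 1.2000)² + (2.7 − 1.2000)² + (3.9 − 1.2000)² + … = 95.4800
σ = √[95.4800 / 6] = 3.9892%
IR = r̄ / tracking error = 1.2000 / 3.9892 = 0.3008

0.301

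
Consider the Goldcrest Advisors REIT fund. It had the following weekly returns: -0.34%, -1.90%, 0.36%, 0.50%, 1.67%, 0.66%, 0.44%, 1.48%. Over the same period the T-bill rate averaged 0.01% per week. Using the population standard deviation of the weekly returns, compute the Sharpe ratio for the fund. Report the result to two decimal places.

r̄ = (-0.34 − 1.9 + 0.36 + 0.5 + 1.67 + 0.66 + 0.44 + 1.48) / 8 = 0.3588%
Σ(r − r̄)² = (-0.34 − 0.3588)² + (-1.9 − 0.3588)² + … = 8.6841
population σ = √(8.6841 / 8) = √1.0855 = 1.0419%
Sharpe = (r̄ − rf) / σ = (0.3588 − 0.01) / 1.0419 = 0.3488 / 1.0419 = 0.3348

0.33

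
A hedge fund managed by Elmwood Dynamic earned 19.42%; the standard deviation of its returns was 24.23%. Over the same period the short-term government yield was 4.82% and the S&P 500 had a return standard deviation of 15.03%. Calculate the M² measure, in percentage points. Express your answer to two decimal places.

13.88

Sharpe = (Rp − Rf) / σp = (19.42% − 4.82%) / 24.23% = 0.6026
M² = Rf + Sharpe × σm = 4.82% + 0.6026 × 15.03% = 13.8771%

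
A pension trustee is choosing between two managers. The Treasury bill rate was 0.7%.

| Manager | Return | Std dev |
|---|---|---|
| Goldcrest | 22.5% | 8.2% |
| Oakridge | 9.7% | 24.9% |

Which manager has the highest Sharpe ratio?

Goldcrest

Goldcrest: Sharpe ratio = (22.5% − 0.7%) / 8.2% = 2.659
Oakridge: Sharpe ratio = (9.7% − 0.7%) / 24.9% = 0.361
Highest: Goldcrest (2.659).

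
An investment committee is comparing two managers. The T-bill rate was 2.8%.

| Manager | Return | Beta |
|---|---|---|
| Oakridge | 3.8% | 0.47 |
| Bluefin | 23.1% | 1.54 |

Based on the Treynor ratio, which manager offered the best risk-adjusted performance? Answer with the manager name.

Oakridge: Treynor = (3.8% − 2.8%) / 0.47 = 2.128
Bluefin: Treynor = (23.1% − 2.8%) / 1.54 = 13.182
Highest: Bluefin (13.182).

Bluefin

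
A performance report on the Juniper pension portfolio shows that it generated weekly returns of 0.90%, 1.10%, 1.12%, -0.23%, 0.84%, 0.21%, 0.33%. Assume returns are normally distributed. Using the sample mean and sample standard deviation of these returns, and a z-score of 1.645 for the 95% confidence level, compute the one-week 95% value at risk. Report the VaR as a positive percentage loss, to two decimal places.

μ = (0.9 + 1.1 + 1.12 − 0.23 + 0.84 + 0.21 + 0.33) / 7 = 0.6100%
Σ(r − μ)² = (0.9 − 0.6100)² + (1.1 − 0.6100)² + (1.12 − 0.6100)² + … = 1.5812
σ = √[1.5812 / 6] = 0.5134%
VaR = −(μ − z·σ) = −(0.6100 − 1.645 × 0.5134) = −(-0.2345) = 0.2345%

0.23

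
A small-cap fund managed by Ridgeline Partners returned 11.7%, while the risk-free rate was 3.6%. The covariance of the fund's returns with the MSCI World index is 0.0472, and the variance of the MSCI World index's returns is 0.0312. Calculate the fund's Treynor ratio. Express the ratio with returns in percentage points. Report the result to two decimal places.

β = Cov / Var = 0.0472 / 0.0312 = 1.5128
Treynor = (Rp − Rf) / β = (11.7% − 3.6%) / 1.5128 = 8.10 / 1.5128 = 5.3543

5.35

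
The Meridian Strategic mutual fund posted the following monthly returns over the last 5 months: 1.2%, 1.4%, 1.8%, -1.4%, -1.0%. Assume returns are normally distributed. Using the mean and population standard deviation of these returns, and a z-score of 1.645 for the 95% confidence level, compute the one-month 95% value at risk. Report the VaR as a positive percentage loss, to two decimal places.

r̄ = (1.2 + 1.4 + 1.8 − 1.4 − 1) / 5 = 0.4000%
Population std dev = √[8.8000 / 5] = 1.3266%
VaR = −(r̄ − z·σ) = −(0.4000 − 1.645 × 1.3266) = −(-1.7823) = 1.7823%

1.78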